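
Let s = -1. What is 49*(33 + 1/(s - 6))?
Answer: 1610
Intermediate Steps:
49*(33 + 1/(s - 6)) = 49*(33 + 1/(-1 - 6)) = 49*(33 + 1/(-7)) = 49*(33 - 1/7) = 49*(230/7) = 1610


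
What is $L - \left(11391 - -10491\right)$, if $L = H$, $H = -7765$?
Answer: $-29647$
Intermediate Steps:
$L = -7765$
$L - \left(11391 - -10491\right) = -7765 - \left(11391 - -10491\right) = -7765 - \left(11391 + 10491\right) = -7765 - 21882 = -29647$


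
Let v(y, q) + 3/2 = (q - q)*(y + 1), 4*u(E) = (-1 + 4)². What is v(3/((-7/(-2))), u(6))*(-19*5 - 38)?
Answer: 399/2 ≈ 199.50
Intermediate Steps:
u(E) = 9/4 (u(E) = (-1 + 4)²/4 = (¼)*3² = (¼)*9 = 9/4)
v(y, q) = -3/2 (v(y, q) = -3/2 + (q - q)*(y + 1) = -3/2 + 0*(1 + y) = -3/2 + 0 = -3/2)
v(3/((-7/(-2))), u(6))*(-19*5 - 38) = -3*(-19*5 - 38)/2 = -3*(-95 - 38)/2 = -3/2*(-133) = 399/2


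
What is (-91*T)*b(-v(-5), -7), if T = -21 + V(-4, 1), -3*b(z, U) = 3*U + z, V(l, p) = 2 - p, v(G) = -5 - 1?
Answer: 9100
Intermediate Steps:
v(G) = -6
b(z, U) = -U - z/3 (b(z, U) = -(3*U + z)/3 = -(z + 3*U)/3 = -U - z/3)
T = -20 (T = -21 + (2 - 1*1) = -21 + (2 - 1) = -21 + 1 = -20)
(-91*T)*b(-v(-5), -7) = (-91*(-20))*(-1*(-7) - (-1)*(-6)/3) = 1820*(7 - ⅓*6) = 1820*(7 - 2) = 1820*5 = 9100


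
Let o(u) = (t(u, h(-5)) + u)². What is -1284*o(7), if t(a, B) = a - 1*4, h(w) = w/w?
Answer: -128400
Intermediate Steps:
h(w) = 1
t(a, B) = -4 + a (t(a, B) = a - 4 = -4 + a)
o(u) = (-4 + 2*u)² (o(u) = ((-4 + u) + u)² = (-4 + 2*u)²)
-1284*o(7) = -5136*(-2 + 7)² = -5136*5² = -5136*25 = -1284*100 = -128400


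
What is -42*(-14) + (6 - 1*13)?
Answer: 581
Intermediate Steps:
-42*(-14) + (6 - 1*13) = 588 + (6 - 13) = 588 - 7 = 581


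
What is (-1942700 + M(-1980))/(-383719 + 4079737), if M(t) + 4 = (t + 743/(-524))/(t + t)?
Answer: -4031187469897/7669385190720 ≈ -0.52562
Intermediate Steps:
M(t) = -4 + (-743/524 + t)/(2*t) (M(t) = -4 + (t + 743/(-524))/(t + t) = -4 + (t + 743*(-1/524))/((2*t)) = -4 + (t - 743/524)*(1/(2*t)) = -4 + (-743/524 + t)*(1/(2*t)) = -4 + (-743/524 + t)/(2*t))
(-1942700 + M(-1980))/(-383719 + 4079737) = (-1942700 + (1/1048)*(-743 - 3668*(-1980))/(-1980))/(-383719 + 4079737) = (-1942700 + (1/1048)*(-1/1980)*(-743 + 7262640))/3696018 = (-1942700 + (1/1048)*(-1/1980)*7261897)*(1/3696018) = (-1942700 - 7261897/2075040)*(1/3696018) = -4031187469897/2075040*1/3696018 = -4031187469897/7669385190720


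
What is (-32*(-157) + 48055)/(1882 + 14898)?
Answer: 53079/16780 ≈ 3.1632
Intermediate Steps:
(-32*(-157) + 48055)/(1882 + 14898) = (5024 + 48055)/16780 = 53079*(1/16780) = 53079/16780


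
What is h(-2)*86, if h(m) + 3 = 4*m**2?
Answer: 1118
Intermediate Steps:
h(m) = -3 + 4*m**2
h(-2)*86 = (-3 + 4*(-2)**2)*86 = (-3 + 4*4)*86 = (-3 + 16)*86 = 13*86 = 1118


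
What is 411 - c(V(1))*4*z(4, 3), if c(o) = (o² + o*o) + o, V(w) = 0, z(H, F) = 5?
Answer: 411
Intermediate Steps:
c(o) = o + 2*o² (c(o) = (o² + o²) + o = 2*o² + o = o + 2*o²)
411 - c(V(1))*4*z(4, 3) = 411 - (0*(1 + 2*0))*4*5 = 411 - (0*(1 + 0))*4*5 = 411 - (0*1)*4*5 = 411 - 0*4*5 = 411 - 0*5 = 411 - 1*0 = 411 + 0 = 411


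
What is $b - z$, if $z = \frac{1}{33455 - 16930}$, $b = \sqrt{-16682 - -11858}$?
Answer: $- \frac{1}{16525} + 6 i \sqrt{134} \approx -6.0514 \cdot 10^{-5} + 69.455 i$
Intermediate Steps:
$b = 6 i \sqrt{134}$ ($b = \sqrt{-16682 + 11858} = \sqrt{-4824} = 6 i \sqrt{134} \approx 69.455 i$)
$z = \frac{1}{16525} \approx 6.0514 \cdot 10^{-5}$
$b - z = 6 i \sqrt{134} - \frac{1}{16525} = - \frac{1}{16525} + 6 i \sqrt{134}$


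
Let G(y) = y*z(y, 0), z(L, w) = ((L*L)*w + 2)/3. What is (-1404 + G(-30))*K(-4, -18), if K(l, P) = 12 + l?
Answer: -11392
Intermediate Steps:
z(L, w) = ⅔ + w*L²/3 (z(L, w) = (L²*w + 2)*(⅓) = (w*L² + 2)*(⅓) = (2 + w*L²)*(⅓) = ⅔ + w*L²/3)
G(y) = 2*y/3 (G(y) = y*(⅔ + (⅓)*0*y²) = y*(⅔ + 0) = y*(⅔) = 2*y/3)
(-1404 + G(-30))*K(-4, -18) = (-1404 + (⅔)*(-30))*(12 - 4) = (-1404 - 20)*8 = -1424*8 = -11392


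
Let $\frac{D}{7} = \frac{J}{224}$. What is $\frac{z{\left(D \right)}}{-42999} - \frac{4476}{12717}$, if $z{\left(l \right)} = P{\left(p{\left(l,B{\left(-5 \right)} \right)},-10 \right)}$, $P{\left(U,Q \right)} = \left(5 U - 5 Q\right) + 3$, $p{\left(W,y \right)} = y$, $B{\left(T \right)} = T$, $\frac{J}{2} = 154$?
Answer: $- \frac{21424400}{60757587} \approx -0.35262$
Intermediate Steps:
$J = 308$ ($J = 2 \cdot 154 = 308$)
$P{\left(U,Q \right)} = 3 - 5 Q + 5 U$ ($P{\left(U,Q \right)} = \left(- 5 Q + 5 U\right) + 3 = 3 - 5 Q + 5 U$)
$D = \frac{77}{8}$ ($D = 7 \cdot \frac{308}{224} = 7 \cdot 308 \cdot \frac{1}{224} = 7 \cdot \frac{11}{8} = \frac{77}{8} \approx 9.625$)
$z{\left(l \right)} = 28$ ($z{\left(l \right)} = 3 - -50 + 5 \left(-5\right) = 3 + 50 - 25 = 28$)
$\frac{z{\left(D \right)}}{-42999} - \frac{4476}{12717} = \frac{28}{-42999} - \frac{4476}{12717} = 28 \left(- \frac{1}{42999}\right) - \frac{1492}{4239} = - \frac{28}{42999} - \frac{1492}{4239} = - \frac{21424400}{60757587}$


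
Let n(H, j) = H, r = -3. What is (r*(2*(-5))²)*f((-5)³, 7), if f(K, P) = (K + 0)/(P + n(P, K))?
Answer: 18750/7 ≈ 2678.6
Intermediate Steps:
f(K, P) = K/(2*P) (f(K, P) = (K + 0)/(P + P) = K/((2*P)) = K*(1/(2*P)) = K/(2*P))
(r*(2*(-5))²)*f((-5)³, 7) = (-3*(2*(-5))²)*((½)*(-5)³/7) = (-3*(-10)²)*((½)*(-125)*(⅐)) = -3*100*(-125/14) = -300*(-125/14) = 18750/7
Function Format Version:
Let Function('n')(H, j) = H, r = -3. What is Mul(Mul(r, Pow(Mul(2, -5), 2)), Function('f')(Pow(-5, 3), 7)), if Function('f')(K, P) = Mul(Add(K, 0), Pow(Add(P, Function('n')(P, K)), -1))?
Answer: Rational(18750, 7) ≈ 2678.6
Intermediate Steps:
Function('f')(K, P) = Mul(Rational(1, 2), K, Pow(P, -1)) (Function('f')(K, P) = Mul(Add(K, 0), Pow(Add(P, P), -1)) = Mul(K, Pow(Mul(2, P), -1)) = Mul(K, Mul(Rational(1, 2), Pow(P, -1))) = Mul(Rational(1, 2), K, Pow(P, -1)))
Mul(Mul(r, Pow(Mul(2, -5), 2)), Function('f')(Pow(-5, 3), 7)) = Mul(Mul(-3, Pow(Mul(2, -5), 2)), Mul(Rational(1, 2), Pow(-5, 3), Pow(7, -1))) = Mul(Mul(-3, Pow(-10, 2)), Mul(Rational(1, 2), -125, Rational(1, 7))) = Mul(Mul(-3, 100), Rational(-125, 14)) = Mul(-300, Rational(-125, 14)) = Rational(18750, 7)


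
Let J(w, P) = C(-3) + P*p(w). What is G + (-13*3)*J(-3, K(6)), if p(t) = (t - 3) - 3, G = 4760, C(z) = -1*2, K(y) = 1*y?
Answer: 6944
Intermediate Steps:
K(y) = y
C(z) = -2
p(t) = -6 + t (p(t) = (-3 + t) - 3 = -6 + t)
J(w, P) = -2 + P*(-6 + w)
G + (-13*3)*J(-3, K(6)) = 4760 + (-13*3)*(-2 + 6*(-6 - 3)) = 4760 - 39*(-2 + 6*(-9)) = 4760 - 39*(-2 - 54) = 4760 - 39*(-56) = 4760 + 2184 = 6944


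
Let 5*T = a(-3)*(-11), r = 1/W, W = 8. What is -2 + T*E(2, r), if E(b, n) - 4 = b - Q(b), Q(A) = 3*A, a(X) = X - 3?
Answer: -2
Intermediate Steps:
r = ⅛ (r = 1/8 = ⅛ ≈ 0.12500)
a(X) = -3 + X
E(b, n) = 4 - 2*b (E(b, n) = 4 + (b - 3*b) = 4 - 2*b)
T = 66/5 (T = ((-3 - 3)*(-11))/5 = (-6*(-11))/5 = (⅕)*66 = 66/5 ≈ 13.200)
-2 + T*E(2, r) = -2 + 66*(4 - 2*2)/5 = -2 + 66*(4 - 4)/5 = -2 + (66/5)*0 = -2 + 0 = -2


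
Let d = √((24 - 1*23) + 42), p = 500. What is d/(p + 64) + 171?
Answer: 171 + √43/564 ≈ 171.01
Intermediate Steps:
d = √43 (d = √((24 - 23) + 42) = √(1 + 42) = √43 ≈ 6.5574)
d/(p + 64) + 171 = √43/(500 + 64) + 171 = √43/564 + 171 = 171 + √43/564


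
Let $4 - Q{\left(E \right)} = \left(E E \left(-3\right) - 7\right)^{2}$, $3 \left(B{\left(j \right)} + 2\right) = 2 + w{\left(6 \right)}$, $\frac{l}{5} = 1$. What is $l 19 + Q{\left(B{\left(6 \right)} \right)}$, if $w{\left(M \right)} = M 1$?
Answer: $\frac{266}{9} \approx 29.556$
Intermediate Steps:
$w{\left(M \right)} = M$
$l = 5$ ($l = 5 \cdot 1 = 5$)
$B{\left(j \right)} = \frac{2}{3}$ ($B{\left(j \right)} = -2 + \frac{2 + 6}{3} = -2 + \frac{1}{3} \cdot 8 = -2 + \frac{8}{3} = \frac{2}{3}$)
$Q{\left(E \right)} = 4 - \left(-7 - 3 E^{2}\right)^{2}$ ($Q{\left(E \right)} = 4 - \left(E E \left(-3\right) - 7\right)^{2} = 4 - \left(E^{2} \left(-3\right) - 7\right)^{2} = 4 - \left(- 3 E^{2} - 7\right)^{2} = 4 - \left(-7 - 3 E^{2}\right)^{2}$)
$l 19 + Q{\left(B{\left(6 \right)} \right)} = 5 \cdot 19 + \left(4 - \left(7 + 3 \left(\frac{2}{3}\right)^{2}\right)^{2}\right) = 95 + \left(4 - \left(7 + 3 \cdot \frac{4}{9}\right)^{2}\right) = 95 + \left(4 - \left(7 + \frac{4}{3}\right)^{2}\right) = 95 + \left(4 - \left(\frac{25}{3}\right)^{2}\right) = 95 + \left(4 - \frac{625}{9}\right) = 95 - \frac{589}{9} = \frac{266}{9}$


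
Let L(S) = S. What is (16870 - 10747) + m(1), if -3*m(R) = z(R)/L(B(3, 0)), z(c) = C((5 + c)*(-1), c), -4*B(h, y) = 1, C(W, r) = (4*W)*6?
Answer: 5931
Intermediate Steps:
C(W, r) = 24*W
B(h, y) = -¼ (B(h, y) = -¼*1 = -¼)
z(c) = -120 - 24*c (z(c) = 24*((5 + c)*(-1)) = 24*(-5 - c) = -120 - 24*c)
m(R) = -160 - 32*R (m(R) = -(-120 - 24*R)/(3*(-¼)) = -(-120 - 24*R)*(-4)/3 = -(480 + 96*R)/3 = -160 - 32*R)
(16870 - 10747) + m(1) = (16870 - 10747) + (-160 - 32*1) = 6123 + (-160 - 32) = 6123 - 192 = 5931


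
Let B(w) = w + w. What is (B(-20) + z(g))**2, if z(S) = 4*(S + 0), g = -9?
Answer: 5776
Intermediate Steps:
z(S) = 4*S
B(w) = 2*w
(B(-20) + z(g))**2 = (2*(-20) + 4*(-9))**2 = (-40 - 36)**2 = (-76)**2 = 5776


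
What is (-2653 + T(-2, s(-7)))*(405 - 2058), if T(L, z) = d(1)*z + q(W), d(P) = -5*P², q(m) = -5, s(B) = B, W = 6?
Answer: 4335819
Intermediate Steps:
T(L, z) = -5 - 5*z (T(L, z) = (-5*1²)*z - 5 = (-5*1)*z - 5 = -5*z - 5 = -5 - 5*z)
(-2653 + T(-2, s(-7)))*(405 - 2058) = (-2653 + (-5 - 5*(-7)))*(405 - 2058) = (-2653 + (-5 + 35))*(-1653) = (-2653 + 30)*(-1653) = -2623*(-1653) = 4335819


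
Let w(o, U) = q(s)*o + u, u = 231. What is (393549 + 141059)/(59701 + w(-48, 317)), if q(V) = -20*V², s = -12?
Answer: 133652/49543 ≈ 2.6977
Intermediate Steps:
w(o, U) = 231 - 2880*o (w(o, U) = (-20*(-12)²)*o + 231 = (-20*144)*o + 231 = -2880*o + 231 = 231 - 2880*o)
(393549 + 141059)/(59701 + w(-48, 317)) = (393549 + 141059)/(59701 + (231 - 2880*(-48))) = 534608/(59701 + (231 + 138240)) = 534608/(59701 + 138471) = 534608/198172 = 534608*(1/198172) = 133652/49543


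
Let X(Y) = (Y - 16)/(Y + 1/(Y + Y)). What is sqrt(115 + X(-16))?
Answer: sqrt(3421083)/171 ≈ 10.816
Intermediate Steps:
X(Y) = (-16 + Y)/(Y + 1/(2*Y))
sqrt(115 + X(-16)) = sqrt(115 + 2*(-16)*(-16 - 16)/(1 + 2*(-16)**2)) = sqrt(115 + 2*(-16)*(-32)/(1 + 2*256)) = sqrt(115 + 2*(-16)*(-32)/(1 + 512)) = sqrt(115 + 2*(-16)*(-32)/513) = sqrt(115 + 2*(-16)*(1/513)*(-32)) = sqrt(115 + 1024/513) = sqrt(60019/513) = sqrt(3421083)/171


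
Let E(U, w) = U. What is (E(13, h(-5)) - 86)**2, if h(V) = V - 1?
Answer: 5329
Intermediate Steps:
h(V) = -1 + V
(E(13, h(-5)) - 86)**2 = (13 - 86)**2 = (-73)**2 = 5329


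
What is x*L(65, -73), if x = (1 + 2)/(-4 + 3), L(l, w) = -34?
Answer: 102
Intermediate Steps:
x = -3 (x = 3/(-1) = 3*(-1) = -3)
x*L(65, -73) = -3*(-34) = 102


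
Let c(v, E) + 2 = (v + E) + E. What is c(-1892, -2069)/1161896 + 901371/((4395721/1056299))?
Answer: 138282654942096539/638421330877 ≈ 2.1660e+5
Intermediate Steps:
c(v, E) = -2 + v + 2*E (c(v, E) = -2 + ((v + E) + E) = -2 + ((E + v) + E) = -2 + (v + 2*E) = -2 + v + 2*E)
c(-1892, -2069)/1161896 + 901371/((4395721/1056299)) = (-2 - 1892 + 2*(-2069))/1161896 + 901371/((4395721/1056299)) = (-2 - 1892 - 4138)*(1/1161896) + 901371/((4395721*(1/1056299))) = -6032*1/1161896 + 901371/(4395721/1056299) = -754/145237 + 901371*(1056299/4395721) = -754/145237 + 952117285929/4395721 = 138282654942096539/638421330877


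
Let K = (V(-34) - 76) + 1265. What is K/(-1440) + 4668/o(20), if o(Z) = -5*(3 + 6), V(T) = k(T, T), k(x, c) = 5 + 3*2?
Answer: -3137/30 ≈ -104.57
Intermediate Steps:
k(x, c) = 11 (k(x, c) = 5 + 6 = 11)
V(T) = 11
o(Z) = -45 (o(Z) = -5*9 = -45)
K = 1200 (K = (11 - 76) + 1265 = -65 + 1265 = 1200)
K/(-1440) + 4668/o(20) = 1200/(-1440) + 4668/(-45) = 1200*(-1/1440) + 4668*(-1/45) = -⅚ - 1556/15 = -3137/30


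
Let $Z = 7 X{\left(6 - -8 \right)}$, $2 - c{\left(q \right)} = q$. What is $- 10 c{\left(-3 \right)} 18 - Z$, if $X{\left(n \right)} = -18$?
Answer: $-774$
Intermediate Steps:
$c{\left(q \right)} = 2 - q$
$Z = -126$ ($Z = 7 \left(-18\right) = -126$)
$- 10 c{\left(-3 \right)} 18 - Z = - 10 \left(2 - -3\right) 18 - -126 = - 10 \left(2 + 3\right) 18 + 126 = \left(-10\right) 5 \cdot 18 + 126 = \left(-50\right) 18 + 126 = -900 + 126 = -774$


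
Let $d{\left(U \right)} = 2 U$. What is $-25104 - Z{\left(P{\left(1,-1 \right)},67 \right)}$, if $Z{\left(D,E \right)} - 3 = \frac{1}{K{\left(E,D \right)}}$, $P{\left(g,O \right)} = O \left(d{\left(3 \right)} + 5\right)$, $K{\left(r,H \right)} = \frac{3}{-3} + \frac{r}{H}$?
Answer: $- \frac{1958335}{78} \approx -25107.0$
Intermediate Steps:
$K{\left(r,H \right)} = -1 + \frac{r}{H}$ ($K{\left(r,H \right)} = 3 \left(- \frac{1}{3}\right) + \frac{r}{H} = -1 + \frac{r}{H}$)
$P{\left(g,O \right)} = 11 O$ ($P{\left(g,O \right)} = O \left(2 \cdot 3 + 5\right) = O \left(6 + 5\right) = O 11 = 11 O$)
$Z{\left(D,E \right)} = 3 + \frac{D}{E - D}$ ($Z{\left(D,E \right)} = 3 + \frac{1}{\frac{1}{D} \left(E - D\right)} = 3 + \frac{D}{E - D}$)
$-25104 - Z{\left(P{\left(1,-1 \right)},67 \right)} = -25104 - \frac{\left(-3\right) 67 + 2 \cdot 11 \left(-1\right)}{11 \left(-1\right) - 67} = -25104 - \frac{-201 + 2 \left(-11\right)}{-11 - 67} = -25104 - \frac{-201 - 22}{-78} = -25104 - \left(- \frac{1}{78}\right) \left(-223\right) = -25104 - \frac{223}{78} = - \frac{1958335}{78}$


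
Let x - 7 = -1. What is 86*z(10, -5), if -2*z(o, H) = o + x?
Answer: -688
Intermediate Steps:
x = 6 (x = 7 - 1 = 6)
z(o, H) = -3 - o/2 (z(o, H) = -(o + 6)/2 = -(6 + o)/2 = -3 - o/2)
86*z(10, -5) = 86*(-3 - 1/2*10) = 86*(-3 - 5) = 86*(-8) = -688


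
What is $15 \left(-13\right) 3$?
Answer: $-585$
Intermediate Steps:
$15 \left(-13\right) 3 = \left(-195\right) 3 = -585$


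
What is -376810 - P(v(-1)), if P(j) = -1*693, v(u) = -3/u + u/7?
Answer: -376117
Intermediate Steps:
v(u) = -3/u + u/7 (v(u) = -3/u + u*(⅐) = -3/u + u/7)
P(j) = -693
-376810 - P(v(-1)) = -376810 - 1*(-693) = -376810 + 693 = -376117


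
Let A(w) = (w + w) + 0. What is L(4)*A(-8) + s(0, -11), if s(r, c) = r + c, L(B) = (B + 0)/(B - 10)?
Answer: -⅓ ≈ -0.33333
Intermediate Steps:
L(B) = B/(-10 + B)
s(r, c) = c + r
A(w) = 2*w (A(w) = 2*w + 0 = 2*w)
L(4)*A(-8) + s(0, -11) = (4/(-10 + 4))*(2*(-8)) + (-11 + 0) = (4/(-6))*(-16) - 11 = (4*(-⅙))*(-16) - 11 = -⅔*(-16) - 11 = 32/3 - 11 = -⅓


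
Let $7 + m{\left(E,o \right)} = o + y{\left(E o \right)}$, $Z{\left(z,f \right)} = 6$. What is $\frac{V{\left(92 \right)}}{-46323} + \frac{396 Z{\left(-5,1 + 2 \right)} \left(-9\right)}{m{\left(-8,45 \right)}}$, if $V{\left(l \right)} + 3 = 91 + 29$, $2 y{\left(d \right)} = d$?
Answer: $\frac{55030801}{365437} \approx 150.59$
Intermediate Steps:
$y{\left(d \right)} = \frac{d}{2}$
$V{\left(l \right)} = 117$ ($V{\left(l \right)} = -3 + \left(91 + 29\right) = -3 + 120 = 117$)
$m{\left(E,o \right)} = -7 + o + \frac{E o}{2}$ ($m{\left(E,o \right)} = -7 + \left(o + \frac{E o}{2}\right) = -7 + o + \frac{E o}{2}$)
$\frac{V{\left(92 \right)}}{-46323} + \frac{396 Z{\left(-5,1 + 2 \right)} \left(-9\right)}{m{\left(-8,45 \right)}} = \frac{117}{-46323} + \frac{396 \cdot 6 \left(-9\right)}{-7 + 45 + \frac{1}{2} \left(-8\right) 45} = 117 \left(- \frac{1}{46323}\right) + \frac{2376 \left(-9\right)}{-7 + 45 - 180} = - \frac{13}{5147} - \frac{21384}{-142} = - \frac{13}{5147} - - \frac{10692}{71} = - \frac{13}{5147} + \frac{10692}{71} = \frac{55030801}{365437}$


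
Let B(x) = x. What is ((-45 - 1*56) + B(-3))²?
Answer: 10816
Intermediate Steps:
((-45 - 1*56) + B(-3))² = ((-45 - 1*56) - 3)² = ((-45 - 56) - 3)² = (-101 - 3)² = (-104)² = 10816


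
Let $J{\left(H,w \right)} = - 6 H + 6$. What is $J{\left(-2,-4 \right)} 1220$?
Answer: $21960$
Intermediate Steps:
$J{\left(H,w \right)} = 6 - 6 H$
$J{\left(-2,-4 \right)} 1220 = \left(6 - -12\right) 1220 = \left(6 + 12\right) 1220 = 18 \cdot 1220 = 21960$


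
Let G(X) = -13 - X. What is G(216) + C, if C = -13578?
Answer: -13807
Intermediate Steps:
G(216) + C = (-13 - 1*216) - 13578 = (-13 - 216) - 13578 = -229 - 13578 = -13807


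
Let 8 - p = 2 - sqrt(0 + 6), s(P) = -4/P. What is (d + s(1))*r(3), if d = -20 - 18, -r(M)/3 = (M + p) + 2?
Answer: 1386 + 126*sqrt(6) ≈ 1694.6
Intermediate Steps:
p = 6 + sqrt(6) (p = 8 - (2 - sqrt(0 + 6)) = 8 - (2 - sqrt(6)) = 8 + (-2 + sqrt(6)) = 6 + sqrt(6) ≈ 8.4495)
r(M) = -24 - 3*M - 3*sqrt(6) (r(M) = -3*((M + (6 + sqrt(6))) + 2) = -3*((6 + M + sqrt(6)) + 2) = -3*(8 + M + sqrt(6)) = -24 - 3*M - 3*sqrt(6))
d = -38
(d + s(1))*r(3) = (-38 - 4/1)*(-24 - 3*3 - 3*sqrt(6)) = (-38 - 4*1)*(-24 - 9 - 3*sqrt(6)) = (-38 - 4)*(-33 - 3*sqrt(6)) = -42*(-33 - 3*sqrt(6)) = 1386 + 126*sqrt(6)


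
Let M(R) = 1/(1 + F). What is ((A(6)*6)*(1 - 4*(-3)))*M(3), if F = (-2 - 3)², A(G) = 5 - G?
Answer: -3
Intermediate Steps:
F = 25 (F = (-5)² = 25)
M(R) = 1/26 (M(R) = 1/(1 + 25) = 1/26)
((A(6)*6)*(1 - 4*(-3)))*M(3) = (((5 - 1*6)*6)*(1 - 4*(-3)))*(1/26) = (((5 - 6)*6)*(1 + 12))*(1/26) = (-1*6*13)*(1/26) = -6*13*(1/26) = -78*1/26 = -3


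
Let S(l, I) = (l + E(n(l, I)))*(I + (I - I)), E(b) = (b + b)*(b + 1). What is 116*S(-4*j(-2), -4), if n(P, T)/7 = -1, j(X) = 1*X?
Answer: -42688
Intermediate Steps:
j(X) = X
n(P, T) = -7 (n(P, T) = 7*(-1) = -7)
E(b) = 2*b*(1 + b) (E(b) = (2*b)*(1 + b) = 2*b*(1 + b))
S(l, I) = I*(84 + l) (S(l, I) = (l + 2*(-7)*(1 - 7))*(I + (I - I)) = (l + 2*(-7)*(-6))*(I + 0) = (l + 84)*I = (84 + l)*I = I*(84 + l))
116*S(-4*j(-2), -4) = 116*(-4*(84 - 4*(-2))) = 116*(-4*(84 + 8)) = 116*(-4*92) = 116*(-368) = -42688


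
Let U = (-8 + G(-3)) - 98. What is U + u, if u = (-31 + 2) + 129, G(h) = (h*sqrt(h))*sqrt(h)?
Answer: 3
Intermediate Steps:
G(h) = h**2 (G(h) = h**(3/2)*sqrt(h) = h**2)
U = -97 (U = (-8 + (-3)**2) - 98 = (-8 + 9) - 98 = 1 - 98 = -97)
u = 100 (u = -29 + 129 = 100)
U + u = -97 + 100 = 3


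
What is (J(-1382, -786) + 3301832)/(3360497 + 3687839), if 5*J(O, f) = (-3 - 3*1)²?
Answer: 4127299/8810420 ≈ 0.46846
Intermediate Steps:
J(O, f) = 36/5 (J(O, f) = (-3 - 3*1)²/5 = (-3 - 3)²/5 = (⅕)*(-6)² = (⅕)*36 = 36/5)
(J(-1382, -786) + 3301832)/(3360497 + 3687839) = (36/5 + 3301832)/(3360497 + 3687839) = (16509196/5)/7048336 = (16509196/5)*(1/7048336) = 4127299/8810420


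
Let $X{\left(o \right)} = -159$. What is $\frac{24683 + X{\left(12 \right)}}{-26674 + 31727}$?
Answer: $\frac{24524}{5053} \approx 4.8534$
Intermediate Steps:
$\frac{24683 + X{\left(12 \right)}}{-26674 + 31727} = \frac{24683 - 159}{-26674 + 31727} = \frac{24524}{5053}$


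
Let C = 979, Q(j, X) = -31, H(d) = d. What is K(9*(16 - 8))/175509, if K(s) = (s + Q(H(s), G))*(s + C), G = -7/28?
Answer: 43091/175509 ≈ 0.24552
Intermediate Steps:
G = -¼ (G = -7*1/28 = -¼ ≈ -0.25000)
K(s) = (-31 + s)*(979 + s) (K(s) = (s - 31)*(s + 979) = (-31 + s)*(979 + s))
K(9*(16 - 8))/175509 = (-30349 + (9*(16 - 8))² + 948*(9*(16 - 8)))/175509 = (-30349 + (9*8)² + 948*(9*8))*(1/175509) = (-30349 + 72² + 948*72)*(1/175509) = (-30349 + 5184 + 68256)*(1/175509) = 43091*(1/175509) = 43091/175509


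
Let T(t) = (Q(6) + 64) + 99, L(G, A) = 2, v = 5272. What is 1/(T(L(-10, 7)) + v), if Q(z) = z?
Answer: 1/5441 ≈ 0.00018379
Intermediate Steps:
T(t) = 169 (T(t) = (6 + 64) + 99 = 70 + 99 = 169)
1/(T(L(-10, 7)) + v) = 1/(169 + 5272) = 1/5441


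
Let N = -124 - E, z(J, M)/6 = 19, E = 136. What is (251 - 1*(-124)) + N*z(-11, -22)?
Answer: -29265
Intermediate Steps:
z(J, M) = 114 (z(J, M) = 6*19 = 114)
N = -260 (N = -124 - 1*136 = -124 - 136 = -260)
(251 - 1*(-124)) + N*z(-11, -22) = (251 - 1*(-124)) - 260*114 = (251 + 124) - 29640 = 375 - 29640 = -29265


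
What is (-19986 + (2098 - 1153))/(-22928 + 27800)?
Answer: -6347/1624 ≈ -3.9083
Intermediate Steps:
(-19986 + (2098 - 1153))/(-22928 + 27800) = (-19986 + 945)/4872 = -19041*1/4872 = -6347/1624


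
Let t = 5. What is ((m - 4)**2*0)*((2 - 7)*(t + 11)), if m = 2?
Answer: 0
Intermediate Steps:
((m - 4)**2*0)*((2 - 7)*(t + 11)) = ((2 - 4)**2*0)*((2 - 7)*(5 + 11)) = ((-2)**2*0)*(-5*16) = (4*0)*(-80) = 0*(-80) = 0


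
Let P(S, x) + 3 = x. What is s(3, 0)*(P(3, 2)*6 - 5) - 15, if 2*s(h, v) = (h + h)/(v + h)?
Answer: -26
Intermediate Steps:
P(S, x) = -3 + x
s(h, v) = h/(h + v) (s(h, v) = ((h + h)/(v + h))/2 = ((2*h)/(h + v))/2 = (2*h/(h + v))/2 = h/(h + v))
s(3, 0)*(P(3, 2)*6 - 5) - 15 = (3/(3 + 0))*((-3 + 2)*6 - 5) - 15 = (3/3)*(-1*6 - 5) - 15 = (3*(⅓))*(-6 - 5) - 15 = 1*(-11) - 15 = -11 - 15 = -26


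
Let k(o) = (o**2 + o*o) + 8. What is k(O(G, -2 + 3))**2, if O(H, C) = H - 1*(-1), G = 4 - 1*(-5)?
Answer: 43264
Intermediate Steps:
G = 9 (G = 4 + 5 = 9)
O(H, C) = 1 + H (O(H, C) = H + 1 = 1 + H)
k(o) = 8 + 2*o**2 (k(o) = (o**2 + o**2) + 8 = 2*o**2 + 8 = 8 + 2*o**2)
k(O(G, -2 + 3))**2 = (8 + 2*(1 + 9)**2)**2 = (8 + 2*10**2)**2 = (8 + 2*100)**2 = (8 + 200)**2 = 208**2 = 43264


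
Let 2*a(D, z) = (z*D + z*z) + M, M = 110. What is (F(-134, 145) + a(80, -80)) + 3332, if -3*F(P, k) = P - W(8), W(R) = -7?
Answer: 10288/3 ≈ 3429.3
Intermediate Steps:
F(P, k) = -7/3 - P/3 (F(P, k) = -(P - 1*(-7))/3 = -(P + 7)/3 = -(7 + P)/3 = -7/3 - P/3)
a(D, z) = 55 + z**2/2 + D*z/2 (a(D, z) = ((z*D + z*z) + 110)/2 = ((D*z + z**2) + 110)/2 = ((z**2 + D*z) + 110)/2 = (110 + z**2 + D*z)/2 = 55 + z**2/2 + D*z/2)
(F(-134, 145) + a(80, -80)) + 3332 = ((-7/3 - 1/3*(-134)) + (55 + (1/2)*(-80)**2 + (1/2)*80*(-80))) + 3332 = ((-7/3 + 134/3) + (55 + (1/2)*6400 - 3200)) + 3332 = (127/3 + (55 + 3200 - 3200)) + 3332 = (127/3 + 55) + 3332 = 292/3 + 3332 = 10288/3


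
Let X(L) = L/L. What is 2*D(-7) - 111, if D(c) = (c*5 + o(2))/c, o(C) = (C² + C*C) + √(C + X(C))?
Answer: -723/7 - 2*√3/7 ≈ -103.78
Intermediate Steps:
X(L) = 1
o(C) = √(1 + C) + 2*C² (o(C) = (C² + C*C) + √(C + 1) = (C² + C²) + √(1 + C) = 2*C² + √(1 + C) = √(1 + C) + 2*C²)
D(c) = (8 + √3 + 5*c)/c (D(c) = (c*5 + (√(1 + 2) + 2*2²))/c = (5*c + (√3 + 2*4))/c = (5*c + (√3 + 8))/c = (5*c + (8 + √3))/c = (8 + √3 + 5*c)/c)
2*D(-7) - 111 = 2*((8 + √3 + 5*(-7))/(-7)) - 111 = 2*(-(8 + √3 - 35)/7) - 111 = 2*(-(-27 + √3)/7) - 111 = 2*(27/7 - √3/7) - 111 = (54/7 - 2*√3/7) - 111 = -723/7 - 2*√3/7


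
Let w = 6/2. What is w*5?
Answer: 15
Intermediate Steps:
w = 3 (w = 6*(½) = 3)
w*5 = 3*5 = 15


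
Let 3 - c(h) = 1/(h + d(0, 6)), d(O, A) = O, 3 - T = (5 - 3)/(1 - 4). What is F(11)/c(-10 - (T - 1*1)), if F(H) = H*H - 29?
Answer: 3496/117 ≈ 29.880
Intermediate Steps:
T = 11/3 (T = 3 - (5 - 3)/(1 - 4) = 3 - 2/(-3) = 3 - 2*(-1)/3 = 3 - 1*(-⅔) = 3 + ⅔ = 11/3 ≈ 3.6667)
F(H) = -29 + H² (F(H) = H² - 29 = -29 + H²)
c(h) = 3 - 1/h (c(h) = 3 - 1/(h + 0) = 3 - 1/h)
F(11)/c(-10 - (T - 1*1)) = (-29 + 11²)/(3 - 1/(-10 - (11/3 - 1*1))) = (-29 + 121)/(3 - 1/(-10 - (11/3 - 1))) = 92/(3 - 1/(-10 - 1*8/3)) = 92/(3 - 1/(-10 - 8/3)) = 92/(3 - 1/(-38/3)) = 92/(3 - 1*(-3/38)) = 92/(3 + 3/38) = 92/(117/38) = 92*(38/117) = 3496/117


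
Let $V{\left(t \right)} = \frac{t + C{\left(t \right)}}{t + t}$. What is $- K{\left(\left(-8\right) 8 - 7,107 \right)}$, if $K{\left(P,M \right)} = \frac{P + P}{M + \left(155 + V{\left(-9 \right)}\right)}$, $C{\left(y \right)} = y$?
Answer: $\frac{142}{263} \approx 0.53992$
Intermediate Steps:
$V{\left(t \right)} = 1$ ($V{\left(t \right)} = \frac{t + t}{t + t} = \frac{2 t}{2 t} = 2 t \frac{1}{2 t} = 1$)
$K{\left(P,M \right)} = \frac{2 P}{156 + M}$ ($K{\left(P,M \right)} = \frac{P + P}{M + \left(155 + 1\right)} = \frac{2 P}{M + 156} = \frac{2 P}{156 + M}$)
$- K{\left(\left(-8\right) 8 - 7,107 \right)} = - \frac{2 \left(\left(-8\right) 8 - 7\right)}{156 + 107} = - \frac{2 \left(-64 - 7\right)}{263} = - \frac{2 \left(-71\right)}{263} = \left(-1\right) \left(- \frac{142}{263}\right) = \frac{142}{263}$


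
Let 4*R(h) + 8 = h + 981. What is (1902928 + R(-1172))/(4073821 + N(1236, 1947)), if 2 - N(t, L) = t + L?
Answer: 362453/775360 ≈ 0.46746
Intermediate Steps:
R(h) = 973/4 + h/4 (R(h) = -2 + (h + 981)/4 = -2 + (981 + h)/4 = -2 + (981/4 + h/4) = 973/4 + h/4)
N(t, L) = 2 - L - t (N(t, L) = 2 - (t + L) = 2 - (L + t) = 2 + (-L - t) = 2 - L - t)
(1902928 + R(-1172))/(4073821 + N(1236, 1947)) = (1902928 + (973/4 + (¼)*(-1172)))/(4073821 + (2 - 1*1947 - 1*1236)) = (1902928 + (973/4 - 293))/(4073821 + (2 - 1947 - 1236)) = (1902928 - 199/4)/(4073821 - 3181) = (7611513/4)/4070640 = (7611513/4)*(1/4070640) = 362453/775360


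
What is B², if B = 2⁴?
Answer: 256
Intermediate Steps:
B = 16
B² = 16² = 256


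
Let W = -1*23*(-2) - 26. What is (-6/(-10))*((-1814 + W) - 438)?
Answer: -6696/5 ≈ -1339.2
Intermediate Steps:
W = 20 (W = -23*(-2) - 26 = 46 - 26 = 20)
(-6/(-10))*((-1814 + W) - 438) = (-6/(-10))*((-1814 + 20) - 438) = (-6*(-1/10))*(-1794 - 438) = (3/5)*(-2232) = -6696/5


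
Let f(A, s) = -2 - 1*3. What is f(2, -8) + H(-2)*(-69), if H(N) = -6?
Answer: 409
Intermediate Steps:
f(A, s) = -5 (f(A, s) = -2 - 3 = -5)
f(2, -8) + H(-2)*(-69) = -5 - 6*(-69) = -5 + 414 = 409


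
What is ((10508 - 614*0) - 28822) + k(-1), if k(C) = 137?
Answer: -18177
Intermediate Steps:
((10508 - 614*0) - 28822) + k(-1) = ((10508 - 614*0) - 28822) + 137 = ((10508 - 1*0) - 28822) + 137 = ((10508 + 0) - 28822) + 137 = (10508 - 28822) + 137 = -18314 + 137 = -18177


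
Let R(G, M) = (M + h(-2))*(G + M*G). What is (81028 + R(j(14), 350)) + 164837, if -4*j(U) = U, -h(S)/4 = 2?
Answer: -174282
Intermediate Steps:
h(S) = -8 (h(S) = -4*2 = -8)
j(U) = -U/4
R(G, M) = (-8 + M)*(G + G*M) (R(G, M) = (M - 8)*(G + M*G) = (-8 + M)*(G + G*M))
(81028 + R(j(14), 350)) + 164837 = (81028 + (-¼*14)*(-8 + 350² - 7*350)) + 164837 = (81028 - 7*(-8 + 122500 - 2450)/2) + 164837 = (81028 - 7/2*120042) + 164837 = (81028 - 420147) + 164837 = -339119 + 164837 = -174282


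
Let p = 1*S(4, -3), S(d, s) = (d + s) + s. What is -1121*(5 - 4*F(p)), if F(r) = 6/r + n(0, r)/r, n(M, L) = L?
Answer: -14573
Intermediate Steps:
S(d, s) = d + 2*s
p = -2 (p = 1*(4 + 2*(-3)) = 1*(4 - 6) = 1*(-2) = -2)
F(r) = 1 + 6/r (F(r) = 6/r + r/r = 6/r + 1 = 1 + 6/r)
-1121*(5 - 4*F(p)) = -1121*(5 - 4*(6 - 2)/(-2)) = -1121*(5 - (-2)*4) = -1121*(5 - 4*(-2)) = -1121*(5 + 8) = -1121*13 = -14573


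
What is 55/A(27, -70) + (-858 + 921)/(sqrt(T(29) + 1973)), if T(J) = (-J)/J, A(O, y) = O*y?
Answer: -11/378 + 63*sqrt(493)/986 ≈ 1.3896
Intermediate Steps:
T(J) = -1
55/A(27, -70) + (-858 + 921)/(sqrt(T(29) + 1973)) = 55/((27*(-70))) + (-858 + 921)/(sqrt(-1 + 1973)) = 55/(-1890) + 63/(sqrt(1972)) = 55*(-1/1890) + 63/((2*sqrt(493))) = -11/378 + 63*(sqrt(493)/986) = -11/378 + 63*sqrt(493)/986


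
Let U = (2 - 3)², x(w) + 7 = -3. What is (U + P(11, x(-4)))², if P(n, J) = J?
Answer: 81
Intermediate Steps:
x(w) = -10 (x(w) = -7 - 3 = -10)
U = 1 (U = (-1)² = 1)
(U + P(11, x(-4)))² = (1 - 10)² = (-9)² = 81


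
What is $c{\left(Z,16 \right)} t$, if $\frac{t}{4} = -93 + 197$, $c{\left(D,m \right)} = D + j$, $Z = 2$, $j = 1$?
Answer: $1248$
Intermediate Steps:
$c{\left(D,m \right)} = 1 + D$ ($c{\left(D,m \right)} = D + 1 = 1 + D$)
$t = 416$ ($t = 4 \left(-93 + 197\right) = 4 \cdot 104 = 416$)
$c{\left(Z,16 \right)} t = \left(1 + 2\right) 416 = 3 \cdot 416 = 1248$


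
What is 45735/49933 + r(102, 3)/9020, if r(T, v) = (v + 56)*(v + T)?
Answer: 144372927/90079132 ≈ 1.6027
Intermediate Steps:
r(T, v) = (56 + v)*(T + v)
45735/49933 + r(102, 3)/9020 = 45735/49933 + (3² + 56*102 + 56*3 + 102*3)/9020 = 45735*(1/49933) + (9 + 5712 + 168 + 306)*(1/9020) = 45735/49933 + 6195*(1/9020) = 45735/49933 + 1239/1804 = 144372927/90079132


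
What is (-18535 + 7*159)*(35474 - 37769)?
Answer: 39983490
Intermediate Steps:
(-18535 + 7*159)*(35474 - 37769) = (-18535 + 1113)*(-2295) = -17422*(-2295) = 39983490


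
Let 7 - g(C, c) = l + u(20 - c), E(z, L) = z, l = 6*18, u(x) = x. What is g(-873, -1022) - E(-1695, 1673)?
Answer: 552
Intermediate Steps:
l = 108
g(C, c) = -121 + c (g(C, c) = 7 - (108 + (20 - c)) = 7 - (128 - c) = 7 + (-128 + c) = -121 + c)
g(-873, -1022) - E(-1695, 1673) = (-121 - 1022) - 1*(-1695) = -1143 + 1695 = 552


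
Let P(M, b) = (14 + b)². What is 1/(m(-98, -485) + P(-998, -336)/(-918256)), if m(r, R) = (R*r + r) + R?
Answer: 229564/10777315187 ≈ 2.1301e-5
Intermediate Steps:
m(r, R) = R + r + R*r (m(r, R) = (r + R*r) + R = R + r + R*r)
1/(m(-98, -485) + P(-998, -336)/(-918256)) = 1/((-485 - 98 - 485*(-98)) + (14 - 336)²/(-918256)) = 1/((-485 - 98 + 47530) + (-322)²*(-1/918256)) = 1/(46947 + 103684*(-1/918256)) = 1/(46947 - 25921/229564) = 1/(10777315187/229564) = 229564/10777315187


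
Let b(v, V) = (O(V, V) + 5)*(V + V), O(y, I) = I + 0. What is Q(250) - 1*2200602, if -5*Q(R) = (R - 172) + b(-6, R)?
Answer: -11130588/5 ≈ -2.2261e+6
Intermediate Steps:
O(y, I) = I
b(v, V) = 2*V*(5 + V) (b(v, V) = (V + 5)*(V + V) = (5 + V)*(2*V) = 2*V*(5 + V))
Q(R) = 172/5 - R/5 - 2*R*(5 + R)/5 (Q(R) = -((R - 172) + 2*R*(5 + R))/5 = -((-172 + R) + 2*R*(5 + R))/5 = -(-172 + R + 2*R*(5 + R))/5 = 172/5 - R/5 - 2*R*(5 + R)/5)
Q(250) - 1*2200602 = (172/5 - ⅕*250 - ⅖*250*(5 + 250)) - 1*2200602 = (172/5 - 50 - ⅖*250*255) - 2200602 = (172/5 - 50 - 25500) - 2200602 = -127578/5 - 2200602 = -11130588/5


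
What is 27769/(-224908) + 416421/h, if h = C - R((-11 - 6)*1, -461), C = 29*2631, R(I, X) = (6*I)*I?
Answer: 10176202087/1863362780 ≈ 5.4612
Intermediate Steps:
R(I, X) = 6*I²
C = 76299
h = 74565 (h = 76299 - 6*((-11 - 6)*1)² = 76299 - 6*(-17*1)² = 76299 - 6*(-17)² = 76299 - 6*289 = 76299 - 1*1734 = 76299 - 1734 = 74565)
27769/(-224908) + 416421/h = 27769/(-224908) + 416421/74565 = 27769*(-1/224908) + 416421*(1/74565) = -27769/224908 + 46269/8285 = 10176202087/1863362780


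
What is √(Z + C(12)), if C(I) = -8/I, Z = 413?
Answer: √3711/3 ≈ 20.306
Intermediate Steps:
√(Z + C(12)) = √(413 - 8/12) = √(413 - 8*1/12) = √(413 - ⅔) = √(1237/3) = √3711/3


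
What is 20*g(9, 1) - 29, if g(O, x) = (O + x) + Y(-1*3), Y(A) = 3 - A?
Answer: 291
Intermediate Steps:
g(O, x) = 6 + O + x (g(O, x) = (O + x) + (3 - (-1)*3) = (O + x) + (3 - 1*(-3)) = (O + x) + (3 + 3) = (O + x) + 6 = 6 + O + x)
20*g(9, 1) - 29 = 20*(6 + 9 + 1) - 29 = 20*16 - 29 = 320 - 29 = 291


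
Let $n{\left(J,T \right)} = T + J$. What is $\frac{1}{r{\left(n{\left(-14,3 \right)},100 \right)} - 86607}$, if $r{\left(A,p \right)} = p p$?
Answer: $- \frac{1}{76607} \approx -1.3054 \cdot 10^{-5}$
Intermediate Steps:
$n{\left(J,T \right)} = J + T$
$r{\left(A,p \right)} = p^{2}$
$\frac{1}{r{\left(n{\left(-14,3 \right)},100 \right)} - 86607} = \frac{1}{100^{2} - 86607} = \frac{1}{10000 - 86607} = \frac{1}{-76607} = - \frac{1}{76607}$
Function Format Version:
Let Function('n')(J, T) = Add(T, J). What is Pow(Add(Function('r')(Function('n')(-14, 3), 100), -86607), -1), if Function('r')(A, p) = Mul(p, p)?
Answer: Rational(-1, 76607) ≈ -1.3054e-5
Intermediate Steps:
Function('n')(J, T) = Add(J, T)
Function('r')(A, p) = Pow(p, 2)
Pow(Add(Function('r')(Function('n')(-14, 3), 100), -86607), -1) = Pow(Add(Pow(100, 2), -86607), -1) = Pow(Add(10000, -86607), -1) = Pow(-76607, -1) = Rational(-1, 76607)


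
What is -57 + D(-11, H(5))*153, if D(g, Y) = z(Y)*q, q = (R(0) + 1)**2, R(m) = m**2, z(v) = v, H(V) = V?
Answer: 708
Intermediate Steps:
q = 1 (q = (0**2 + 1)**2 = (0 + 1)**2 = 1**2 = 1)
D(g, Y) = Y (D(g, Y) = Y*1 = Y)
-57 + D(-11, H(5))*153 = -57 + 5*153 = -57 + 765 = 708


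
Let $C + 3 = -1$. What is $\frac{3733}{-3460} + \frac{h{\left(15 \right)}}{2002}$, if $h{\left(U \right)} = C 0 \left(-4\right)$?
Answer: $- \frac{3733}{3460} \approx -1.0789$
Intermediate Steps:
$C = -4$ ($C = -3 - 1 = -4$)
$h{\left(U \right)} = 0$ ($h{\left(U \right)} = \left(-4\right) 0 \left(-4\right) = 0 \left(-4\right) = 0$)
$\frac{3733}{-3460} + \frac{h{\left(15 \right)}}{2002} = \frac{3733}{-3460} + \frac{0}{2002} = 3733 \left(- \frac{1}{3460}\right) + 0 \cdot \frac{1}{2002} = - \frac{3733}{3460} + 0 = - \frac{3733}{3460}$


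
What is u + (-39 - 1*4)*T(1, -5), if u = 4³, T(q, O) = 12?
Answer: -452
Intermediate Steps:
u = 64
u + (-39 - 1*4)*T(1, -5) = 64 + (-39 - 1*4)*12 = 64 + (-39 - 4)*12 = 64 - 43*12 = 64 - 516 = -452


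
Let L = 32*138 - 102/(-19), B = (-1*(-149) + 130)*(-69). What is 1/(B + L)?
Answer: -19/281763 ≈ -6.7433e-5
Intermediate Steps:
B = -19251 (B = (149 + 130)*(-69) = 279*(-69) = -19251)
L = 84006/19 (L = 4416 - 102*(-1/19) = 4416 + 102/19 = 84006/19 ≈ 4421.4)
1/(B + L) = 1/(-19251 + 84006/19) = 1/(-281763/19) = -19/281763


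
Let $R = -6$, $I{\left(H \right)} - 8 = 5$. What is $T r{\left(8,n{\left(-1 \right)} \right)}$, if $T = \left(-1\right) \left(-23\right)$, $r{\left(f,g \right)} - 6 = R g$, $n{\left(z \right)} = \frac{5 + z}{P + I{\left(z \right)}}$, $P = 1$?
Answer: $\frac{690}{7} \approx 98.571$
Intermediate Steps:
$I{\left(H \right)} = 13$ ($I{\left(H \right)} = 8 + 5 = 13$)
$n{\left(z \right)} = \frac{5}{14} + \frac{z}{14}$ ($n{\left(z \right)} = \frac{5 + z}{1 + 13} = \frac{5 + z}{14} = \left(5 + z\right) \frac{1}{14} = \frac{5}{14} + \frac{z}{14}$)
$r{\left(f,g \right)} = 6 - 6 g$
$T = 23$
$T r{\left(8,n{\left(-1 \right)} \right)} = 23 \left(6 - 6 \left(\frac{5}{14} + \frac{1}{14} \left(-1\right)\right)\right) = 23 \left(6 - 6 \left(\frac{5}{14} - \frac{1}{14}\right)\right) = 23 \left(6 - \frac{12}{7}\right) = 23 \cdot \frac{30}{7} = \frac{690}{7}$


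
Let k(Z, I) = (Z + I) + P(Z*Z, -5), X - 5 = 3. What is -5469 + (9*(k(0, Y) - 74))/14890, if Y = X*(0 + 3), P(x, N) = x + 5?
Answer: -16286763/2978 ≈ -5469.0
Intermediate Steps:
X = 8 (X = 5 + 3 = 8)
P(x, N) = 5 + x
Y = 24 (Y = 8*(0 + 3) = 8*3 = 24)
k(Z, I) = 5 + I + Z + Z² (k(Z, I) = (Z + I) + (5 + Z*Z) = (I + Z) + (5 + Z²) = 5 + I + Z + Z²)
-5469 + (9*(k(0, Y) - 74))/14890 = -5469 + (9*((5 + 24 + 0 + 0²) - 74))/14890 = -5469 + (9*((5 + 24 + 0 + 0) - 74))*(1/14890) = -5469 + (9*(29 - 74))*(1/14890) = -5469 + (9*(-45))*(1/14890) = -5469 - 405*1/14890 = -5469 - 81/2978 = -16286763/2978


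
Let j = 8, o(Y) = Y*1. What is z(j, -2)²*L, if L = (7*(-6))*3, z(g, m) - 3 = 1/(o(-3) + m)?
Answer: -24696/25 ≈ -987.84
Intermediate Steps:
o(Y) = Y
z(g, m) = 3 + 1/(-3 + m)
L = -126 (L = -42*3 = -126)
z(j, -2)²*L = ((-8 + 3*(-2))/(-3 - 2))²*(-126) = ((-8 - 6)/(-5))²*(-126) = (-⅕*(-14))²*(-126) = (14/5)²*(-126) = (196/25)*(-126) = -24696/25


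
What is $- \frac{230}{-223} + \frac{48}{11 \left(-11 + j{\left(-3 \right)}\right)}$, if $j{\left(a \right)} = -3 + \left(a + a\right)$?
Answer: $\frac{9974}{12265} \approx 0.81321$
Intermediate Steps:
$j{\left(a \right)} = -3 + 2 a$
$- \frac{230}{-223} + \frac{48}{11 \left(-11 + j{\left(-3 \right)}\right)} = - \frac{230}{-223} + \frac{48}{11 \left(-11 + \left(-3 + 2 \left(-3\right)\right)\right)} = \left(-230\right) \left(- \frac{1}{223}\right) + \frac{48}{11 \left(-11 - 9\right)} = \frac{230}{223} + \frac{48}{11 \left(-11 - 9\right)} = \frac{230}{223} + \frac{48}{11 \left(-20\right)} = \frac{230}{223} + \frac{48}{-220} = \frac{230}{223} + 48 \left(- \frac{1}{220}\right) = \frac{230}{223} - \frac{12}{55} = \frac{9974}{12265}$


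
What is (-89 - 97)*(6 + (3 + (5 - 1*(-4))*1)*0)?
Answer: -1116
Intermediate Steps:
(-89 - 97)*(6 + (3 + (5 - 1*(-4))*1)*0) = -186*(6 + (3 + (5 + 4)*1)*0) = -186*(6 + (3 + 9*1)*0) = -186*(6 + (3 + 9)*0) = -186*(6 + 12*0) = -186*(6 + 0) = -186*6 = -1116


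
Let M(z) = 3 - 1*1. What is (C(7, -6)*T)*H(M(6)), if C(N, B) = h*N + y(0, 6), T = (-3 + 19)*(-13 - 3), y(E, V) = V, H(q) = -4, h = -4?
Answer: -22528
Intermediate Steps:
M(z) = 2 (M(z) = 3 - 1 = 2)
T = -256 (T = 16*(-16) = -256)
C(N, B) = 6 - 4*N (C(N, B) = -4*N + 6 = 6 - 4*N)
(C(7, -6)*T)*H(M(6)) = ((6 - 4*7)*(-256))*(-4) = ((6 - 28)*(-256))*(-4) = -22*(-256)*(-4) = 5632*(-4) = -22528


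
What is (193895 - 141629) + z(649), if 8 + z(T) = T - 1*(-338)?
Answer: 53245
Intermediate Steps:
z(T) = 330 + T (z(T) = -8 + (T - 1*(-338)) = -8 + (T + 338) = -8 + (338 + T) = 330 + T)
(193895 - 141629) + z(649) = (193895 - 141629) + (330 + 649) = 52266 + 979 = 53245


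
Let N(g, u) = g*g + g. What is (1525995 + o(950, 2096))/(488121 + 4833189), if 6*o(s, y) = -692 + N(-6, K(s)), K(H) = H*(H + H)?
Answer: 2288827/7981965 ≈ 0.28675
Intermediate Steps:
K(H) = 2*H**2 (K(H) = H*(2*H) = 2*H**2)
N(g, u) = g + g**2 (N(g, u) = g**2 + g = g + g**2)
o(s, y) = -331/3 (o(s, y) = (-692 - 6*(1 - 6))/6 = (-692 - 6*(-5))/6 = (-692 + 30)/6 = (1/6)*(-662) = -331/3)
(1525995 + o(950, 2096))/(488121 + 4833189) = (1525995 - 331/3)/(488121 + 4833189) = (4577654/3)/5321310 = (4577654/3)*(1/5321310) = 2288827/7981965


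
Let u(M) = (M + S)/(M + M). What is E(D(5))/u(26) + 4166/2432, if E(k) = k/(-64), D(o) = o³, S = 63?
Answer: 61887/108224 ≈ 0.57184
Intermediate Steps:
u(M) = (63 + M)/(2*M) (u(M) = (M + 63)/(M + M) = (63 + M)/((2*M)) = (63 + M)*(1/(2*M)) = (63 + M)/(2*M))
E(k) = -k/64 (E(k) = k*(-1/64) = -k/64)
E(D(5))/u(26) + 4166/2432 = (-1/64*5³)/(((½)*(63 + 26)/26)) + 4166/2432 = (-1/64*125)/(((½)*(1/26)*89)) + 4166*(1/2432) = -125/(64*89/52) + 2083/1216 = -125/64*52/89 + 2083/1216 = -1625/1424 + 2083/1216 = 61887/108224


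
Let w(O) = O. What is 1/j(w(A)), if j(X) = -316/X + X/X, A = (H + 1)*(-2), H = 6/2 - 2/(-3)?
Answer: 7/244 ≈ 0.028689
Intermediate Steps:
H = 11/3 (H = 6*(½) - 2*(-⅓) = 3 + ⅔ = 11/3 ≈ 3.6667)
A = -28/3 (A = (11/3 + 1)*(-2) = (14/3)*(-2) = -28/3 ≈ -9.3333)
j(X) = 1 - 316/X (j(X) = -316/X + 1 = 1 - 316/X)
1/j(w(A)) = 1/((-316 - 28/3)/(-28/3)) = 1/(-3/28*(-976/3)) = 1/(244/7) = 7/244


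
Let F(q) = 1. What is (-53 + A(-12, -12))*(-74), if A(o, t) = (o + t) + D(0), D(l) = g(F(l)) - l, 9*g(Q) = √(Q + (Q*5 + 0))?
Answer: 5698 - 74*√6/9 ≈ 5677.9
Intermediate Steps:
g(Q) = √6*√Q/9 (g(Q) = √(Q + (Q*5 + 0))/9 = √(Q + (5*Q + 0))/9 = √(Q + 5*Q)/9 = √(6*Q)/9 = (√6*√Q)/9 = √6*√Q/9)
D(l) = -l + √6/9 (D(l) = √6*√1/9 - l = (⅑)*√6*1 - l = √6/9 - l = -l + √6/9)
A(o, t) = o + t + √6/9 (A(o, t) = (o + t) + (-1*0 + √6/9) = (o + t) + (0 + √6/9) = (o + t) + √6/9 = o + t + √6/9)
(-53 + A(-12, -12))*(-74) = (-53 + (-12 - 12 + √6/9))*(-74) = (-53 + (-24 + √6/9))*(-74) = (-77 + √6/9)*(-74) = 5698 - 74*√6/9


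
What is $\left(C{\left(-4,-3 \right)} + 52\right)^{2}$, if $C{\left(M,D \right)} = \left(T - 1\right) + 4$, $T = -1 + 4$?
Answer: $3364$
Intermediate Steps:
$T = 3$
$C{\left(M,D \right)} = 6$ ($C{\left(M,D \right)} = \left(3 - 1\right) + 4 = 2 + 4 = 6$)
$\left(C{\left(-4,-3 \right)} + 52\right)^{2} = \left(6 + 52\right)^{2} = 58^{2} = 3364$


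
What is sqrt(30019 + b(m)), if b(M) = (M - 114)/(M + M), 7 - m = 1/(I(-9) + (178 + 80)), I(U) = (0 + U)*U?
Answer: 9*sqrt(521158643)/1186 ≈ 173.24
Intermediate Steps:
I(U) = U**2 (I(U) = U*U = U**2)
m = 2372/339 (m = 7 - 1/((-9)**2 + (178 + 80)) = 7 - 1/(81 + 258) = 7 - 1/339 = 2372/339 ≈ 6.9970)
b(M) = (-114 + M)/(2*M) (b(M) = (-114 + M)/((2*M)) = (-114 + M)*(1/(2*M)) = (-114 + M)/(2*M))
sqrt(30019 + b(m)) = sqrt(30019 + (-114 + 2372/339)/(2*(2372/339))) = sqrt(30019 + (1/2)*(339/2372)*(-36274/339)) = sqrt(30019 - 18137/2372) = sqrt(71186931/2372) = 9*sqrt(521158643)/1186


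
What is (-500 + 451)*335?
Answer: -16415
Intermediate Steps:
(-500 + 451)*335 = -49*335 = -16415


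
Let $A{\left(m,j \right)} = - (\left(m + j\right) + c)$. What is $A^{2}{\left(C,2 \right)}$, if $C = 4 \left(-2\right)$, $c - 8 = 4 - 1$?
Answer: $25$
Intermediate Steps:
$c = 11$ ($c = 8 + \left(4 - 1\right) = 8 + 3 = 11$)
$C = -8$
$A{\left(m,j \right)} = -11 - j - m$ ($A{\left(m,j \right)} = - (\left(m + j\right) + 11) = - (\left(j + m\right) + 11) = - (11 + j + m) = -11 - j - m$)
$A^{2}{\left(C,2 \right)} = \left(-11 - 2 - -8\right)^{2} = \left(-11 - 2 + 8\right)^{2} = \left(-5\right)^{2} = 25$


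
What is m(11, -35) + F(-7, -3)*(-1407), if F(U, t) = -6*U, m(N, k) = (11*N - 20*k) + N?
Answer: -58262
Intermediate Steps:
m(N, k) = -20*k + 12*N (m(N, k) = (-20*k + 11*N) + N = -20*k + 12*N)
m(11, -35) + F(-7, -3)*(-1407) = (-20*(-35) + 12*11) - 6*(-7)*(-1407) = (700 + 132) + 42*(-1407) = 832 - 59094 = -58262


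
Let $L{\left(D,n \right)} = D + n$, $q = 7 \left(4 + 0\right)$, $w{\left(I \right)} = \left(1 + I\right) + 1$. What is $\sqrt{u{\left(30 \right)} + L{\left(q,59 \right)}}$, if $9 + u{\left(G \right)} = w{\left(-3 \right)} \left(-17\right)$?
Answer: $\sqrt{95} \approx 9.7468$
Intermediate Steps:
$w{\left(I \right)} = 2 + I$
$u{\left(G \right)} = 8$ ($u{\left(G \right)} = -9 + \left(2 - 3\right) \left(-17\right) = -9 - -17 = -9 + 17 = 8$)
$q = 28$ ($q = 7 \cdot 4 = 28$)
$\sqrt{u{\left(30 \right)} + L{\left(q,59 \right)}} = \sqrt{8 + \left(28 + 59\right)} = \sqrt{8 + 87} = \sqrt{95}$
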